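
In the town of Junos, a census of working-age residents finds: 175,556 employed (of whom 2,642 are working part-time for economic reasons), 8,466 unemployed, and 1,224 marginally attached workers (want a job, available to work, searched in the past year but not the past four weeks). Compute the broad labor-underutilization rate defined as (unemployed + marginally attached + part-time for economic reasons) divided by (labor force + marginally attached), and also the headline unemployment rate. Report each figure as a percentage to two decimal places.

Broad underutilization rate ≈ 6.66%; headline unemployment rate ≈ 4.60%.

Labor force = 175,556 + 8,466 = 184,022.
Numerator = 8,466 + 1,224 + 2,642 = 12,332.
Denominator = 184,022 + 1,224 = 185,246.
Broad rate = 12,332 / 185,246 = 6.66%.
Headline unemployment rate = 8,466 / 184,022 = 4.60%.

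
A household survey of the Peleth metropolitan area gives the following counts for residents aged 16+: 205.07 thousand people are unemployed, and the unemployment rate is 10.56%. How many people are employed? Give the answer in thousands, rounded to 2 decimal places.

Labor force = U / u = 205.07 / 0.1056 ≈ 1,941.95 thousand.
Employed = labor force − unemployed = 1,941.95 − 205.07 = 1,736.88 thousand.

About 1,736.88 thousand are employed.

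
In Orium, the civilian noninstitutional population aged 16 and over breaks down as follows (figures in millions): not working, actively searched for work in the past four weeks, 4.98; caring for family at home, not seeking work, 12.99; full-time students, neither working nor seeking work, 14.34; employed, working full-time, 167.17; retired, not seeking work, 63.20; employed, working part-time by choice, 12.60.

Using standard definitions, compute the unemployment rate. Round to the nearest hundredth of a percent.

Unemployment rate ≈ 2.70%.

Employed = 167.17 + 12.60 = 179.77 million.
Unemployed = 4.98 million.
Labor force = 179.77 + 4.98 = 184.75 million.
Unemployment rate = 4.98 / 184.75 = 2.70%.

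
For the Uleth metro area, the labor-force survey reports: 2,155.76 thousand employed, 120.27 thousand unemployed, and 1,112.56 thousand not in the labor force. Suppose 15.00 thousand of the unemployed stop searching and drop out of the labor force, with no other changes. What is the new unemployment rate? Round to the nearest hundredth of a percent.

New unemployment rate ≈ 4.66%.

Initially, labor force = 2,155.76 + 120.27 = 2,276.03 thousand, so u = 120.27/2,276.03 = 5.28%.
After the change, unemployed and labor force both fall by 15.00 → E = 2,155.76, U = 105.27, labor force = 2,261.03 thousand.
New unemployment rate = 105.27 / 2,261.03 = 4.66%.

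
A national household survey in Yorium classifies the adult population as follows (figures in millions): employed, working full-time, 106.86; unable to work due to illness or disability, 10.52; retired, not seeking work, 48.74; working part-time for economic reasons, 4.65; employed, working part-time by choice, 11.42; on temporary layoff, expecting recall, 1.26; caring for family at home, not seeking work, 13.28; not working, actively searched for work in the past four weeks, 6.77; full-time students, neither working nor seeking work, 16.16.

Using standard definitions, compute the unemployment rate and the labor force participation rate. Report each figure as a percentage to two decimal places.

Employed = 106.86 + 4.65 + 11.42 = 122.93 million (anyone who worked, including part-time for economic reasons, counts as employed).
Unemployed = 1.26 + 6.77 = 8.03 million (jobless and actively searching, or on temporary layoff).
Labor force = 122.93 + 8.03 = 130.96 million.
Not in labor force = 10.52 + 48.74 + 13.28 + 16.16 = 88.70 million (those not working and not actively searching are outside the labor force).
Civilian working-age population = 130.96 + 88.70 = 219.66 million.
Unemployment rate = 8.03 / 130.96 = 6.13%.
Labor force participation rate = 130.96 / 219.66 = 59.62%.

Unemployment rate ≈ 6.13%; labor force participation rate ≈ 59.62%.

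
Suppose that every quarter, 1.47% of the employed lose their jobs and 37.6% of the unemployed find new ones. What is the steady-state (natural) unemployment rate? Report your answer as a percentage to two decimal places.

Steady-state unemployment rate ≈ 3.76%.

At steady state the flows balance: s·E = f·U, so U/(E+U) = s/(s+f).
u* = 1.47 / (1.47 + 37.6) = 1.47 / 39.07 = 3.76%.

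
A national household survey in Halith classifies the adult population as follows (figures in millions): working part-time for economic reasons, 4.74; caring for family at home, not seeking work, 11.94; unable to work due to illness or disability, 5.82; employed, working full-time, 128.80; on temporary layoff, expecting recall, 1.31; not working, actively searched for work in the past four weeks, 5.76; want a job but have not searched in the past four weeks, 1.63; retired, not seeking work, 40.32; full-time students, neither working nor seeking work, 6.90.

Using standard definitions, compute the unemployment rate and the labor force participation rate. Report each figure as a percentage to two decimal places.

Unemployment rate ≈ 5.03%; labor force participation rate ≈ 67.86%.

Employed = 4.74 + 128.80 = 133.54 million (anyone who worked, including part-time for economic reasons, counts as employed).
Unemployed = 1.31 + 5.76 = 7.07 million (jobless and actively searching, or on temporary layoff).
Labor force = 133.54 + 7.07 = 140.61 million.
Not in labor force = 11.94 + 5.82 + 1.63 + 40.32 + 6.90 = 66.61 million (those not working and not actively searching are outside the labor force — including those who want a job but have given up searching).
Civilian working-age population = 140.61 + 66.61 = 207.22 million.
Unemployment rate = 7.07 / 140.61 = 5.03%.
Labor force participation rate = 140.61 / 207.22 = 67.86%.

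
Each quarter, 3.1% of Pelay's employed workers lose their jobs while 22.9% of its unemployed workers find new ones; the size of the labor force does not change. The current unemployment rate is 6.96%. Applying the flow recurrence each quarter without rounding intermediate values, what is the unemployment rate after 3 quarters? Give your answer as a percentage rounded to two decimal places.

With a fixed labor force, u_{t+1} = u_t + s·(1−u_t) − f·u_t = u_t·(1−s−f) + s.
Here 1−s−f = 0.740 and s = 0.031.
u_1 = 0.069600 × 0.740 + 0.031 = 0.082504.
u_2 = 0.082504 × 0.740 + 0.031 = 0.092053.
u_3 = 0.092053 × 0.740 + 0.031 = 0.099119.

Unemployment rate after three quarters ≈ 9.91%.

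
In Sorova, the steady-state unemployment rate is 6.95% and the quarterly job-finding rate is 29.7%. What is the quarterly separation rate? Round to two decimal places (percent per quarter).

From u* = s/(s+f): s = u·f/(1−u).
s = 0.0695 × 29.7 / (1 − 0.0695) = 2.0642 / 0.9305 ≈ 2.22% per quarter.

Separation rate ≈ 2.22% per quarter.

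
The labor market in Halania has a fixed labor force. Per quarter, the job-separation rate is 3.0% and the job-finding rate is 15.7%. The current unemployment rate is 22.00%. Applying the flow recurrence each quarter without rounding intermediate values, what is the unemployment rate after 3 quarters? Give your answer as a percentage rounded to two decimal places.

With a fixed labor force, u_{t+1} = u_t + s·(1−u_t) − f·u_t = u_t·(1−s−f) + s.
Here 1−s−f = 0.813 and s = 0.030.
u_1 = 0.220000 × 0.813 + 0.030 = 0.208860.
u_2 = 0.208860 × 0.813 + 0.030 = 0.199803.
u_3 = 0.199803 × 0.813 + 0.030 = 0.192440.

Unemployment rate after three quarters ≈ 19.24%.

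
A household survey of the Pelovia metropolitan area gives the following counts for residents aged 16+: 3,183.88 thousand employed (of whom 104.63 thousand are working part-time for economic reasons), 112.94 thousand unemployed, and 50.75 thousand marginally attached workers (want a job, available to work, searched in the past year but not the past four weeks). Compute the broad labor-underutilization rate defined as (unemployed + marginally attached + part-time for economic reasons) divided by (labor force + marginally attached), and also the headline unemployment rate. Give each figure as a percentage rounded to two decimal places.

Labor force = 3,183.88 + 112.94 = 3,296.82 thousand.
Numerator = 112.94 + 50.75 + 104.63 = 268.32 thousand.
Denominator = 3,296.82 + 50.75 = 3,347.57 thousand.
Broad rate = 268.32 / 3,347.57 = 8.02%.
Headline unemployment rate = 112.94 / 3,296.82 = 3.43%.

Broad underutilization rate ≈ 8.02%; headline unemployment rate ≈ 3.43%.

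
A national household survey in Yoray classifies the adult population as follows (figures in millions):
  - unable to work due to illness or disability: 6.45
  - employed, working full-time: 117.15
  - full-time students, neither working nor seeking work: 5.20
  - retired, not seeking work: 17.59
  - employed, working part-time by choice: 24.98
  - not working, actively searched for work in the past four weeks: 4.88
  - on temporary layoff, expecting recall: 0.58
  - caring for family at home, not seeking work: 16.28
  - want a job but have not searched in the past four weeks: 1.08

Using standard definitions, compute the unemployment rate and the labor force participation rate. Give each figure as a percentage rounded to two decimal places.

Unemployment rate ≈ 3.70%; labor force participation rate ≈ 76.00%.

Employed = 117.15 + 24.98 = 142.13 million.
Unemployed = 4.88 + 0.58 = 5.46 million (jobless and actively searching, or on temporary layoff).
Labor force = 142.13 + 5.46 = 147.59 million.
Not in labor force = 6.45 + 5.20 + 17.59 + 16.28 + 1.08 = 46.60 million (those not working and not actively searching are outside the labor force — including those who want a job but have given up searching).
Civilian working-age population = 147.59 + 46.60 = 194.19 million.
Unemployment rate = 5.46 / 147.59 = 3.70%.
Labor force participation rate = 147.59 / 194.19 = 76.00%.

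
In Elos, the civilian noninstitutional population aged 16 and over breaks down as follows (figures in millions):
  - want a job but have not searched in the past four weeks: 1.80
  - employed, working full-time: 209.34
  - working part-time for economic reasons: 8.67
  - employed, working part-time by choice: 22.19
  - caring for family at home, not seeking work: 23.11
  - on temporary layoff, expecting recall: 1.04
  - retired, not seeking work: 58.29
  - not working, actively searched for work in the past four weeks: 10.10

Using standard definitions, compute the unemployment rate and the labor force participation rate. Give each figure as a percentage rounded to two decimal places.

Employed = 209.34 + 8.67 + 22.19 = 240.20 million (anyone who worked, including part-time for economic reasons, counts as employed).
Unemployed = 1.04 + 10.10 = 11.14 million (jobless and actively searching, or on temporary layoff).
Labor force = 240.20 + 11.14 = 251.34 million.
Not in labor force = 1.80 + 23.11 + 58.29 = 83.20 million (those not working and not actively searching are outside the labor force — including those who want a job but have given up searching).
Civilian working-age population = 251.34 + 83.20 = 334.54 million.
Unemployment rate = 11.14 / 251.34 = 4.43%.
Labor force participation rate = 251.34 / 334.54 = 75.13%.

Unemployment rate ≈ 4.43%; labor force participation rate ≈ 75.13%.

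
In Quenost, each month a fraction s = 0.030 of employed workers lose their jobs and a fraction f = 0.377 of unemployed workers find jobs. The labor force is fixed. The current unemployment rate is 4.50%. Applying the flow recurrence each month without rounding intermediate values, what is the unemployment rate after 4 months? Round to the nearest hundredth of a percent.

With a fixed labor force, u_{t+1} = u_t + s·(1−u_t) − f·u_t = u_t·(1−s−f) + s.
Here 1−s−f = 0.593 and s = 0.030.
u_1 = 0.045000 × 0.593 + 0.030 = 0.056685.
u_2 = 0.056685 × 0.593 + 0.030 = 0.063614.
u_3 = 0.063614 × 0.593 + 0.030 = 0.067723.
u_4 = 0.067723 × 0.593 + 0.030 = 0.070160.

Unemployment rate after four months ≈ 7.02%.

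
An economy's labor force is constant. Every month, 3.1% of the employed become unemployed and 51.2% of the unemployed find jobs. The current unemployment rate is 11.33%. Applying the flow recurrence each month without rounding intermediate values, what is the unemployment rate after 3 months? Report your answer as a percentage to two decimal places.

With a fixed labor force, u_{t+1} = u_t + s·(1−u_t) − f·u_t = u_t·(1−s−f) + s.
Here 1−s−f = 0.457 and s = 0.031.
u_1 = 0.113300 × 0.457 + 0.031 = 0.082778.
u_2 = 0.082778 × 0.457 + 0.031 = 0.068830.
u_3 = 0.068830 × 0.457 + 0.031 = 0.062455.

Unemployment rate after three months ≈ 6.25%.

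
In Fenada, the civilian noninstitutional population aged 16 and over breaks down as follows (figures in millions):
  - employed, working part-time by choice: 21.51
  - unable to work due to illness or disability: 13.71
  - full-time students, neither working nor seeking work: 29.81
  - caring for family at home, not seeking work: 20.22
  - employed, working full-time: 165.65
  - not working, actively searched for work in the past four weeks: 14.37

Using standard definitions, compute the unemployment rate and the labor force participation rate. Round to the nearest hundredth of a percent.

Employed = 21.51 + 165.65 = 187.16 million.
Unemployed = 14.37 million.
Labor force = 187.16 + 14.37 = 201.53 million.
Not in labor force = 13.71 + 29.81 + 20.22 = 63.74 million (those not working and not actively searching are outside the labor force).
Civilian working-age population = 201.53 + 63.74 = 265.27 million.
Unemployment rate = 14.37 / 201.53 = 7.13%.
Labor force participation rate = 201.53 / 265.27 = 75.97%.

Unemployment rate ≈ 7.13%; labor force participation rate ≈ 75.97%.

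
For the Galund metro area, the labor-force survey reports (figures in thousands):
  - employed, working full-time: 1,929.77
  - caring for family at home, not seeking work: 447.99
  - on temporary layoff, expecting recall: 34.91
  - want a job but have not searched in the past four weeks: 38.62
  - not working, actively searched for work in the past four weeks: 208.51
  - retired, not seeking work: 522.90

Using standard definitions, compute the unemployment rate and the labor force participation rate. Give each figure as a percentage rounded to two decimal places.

Unemployment rate ≈ 11.20%; labor force participation rate ≈ 68.28%.

Employed = 1,929.77 thousand.
Unemployed = 34.91 + 208.51 = 243.42 thousand (jobless and actively searching, or on temporary layoff).
Labor force = 1,929.77 + 243.42 = 2,173.19 thousand.
Not in labor force = 447.99 + 38.62 + 522.90 = 1,009.51 thousand (those not working and not actively searching are outside the labor force — including those who want a job but have given up searching).
Civilian working-age population = 2,173.19 + 1,009.51 = 3,182.70 thousand.
Unemployment rate = 243.42 / 2,173.19 = 11.20%.
Labor force participation rate = 2,173.19 / 3,182.70 = 68.28%.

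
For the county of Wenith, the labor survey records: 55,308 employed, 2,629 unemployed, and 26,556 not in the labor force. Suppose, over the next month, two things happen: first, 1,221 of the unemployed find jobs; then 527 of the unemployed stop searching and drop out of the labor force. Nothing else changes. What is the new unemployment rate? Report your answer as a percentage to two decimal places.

New unemployment rate ≈ 1.53%.

Initially, labor force = 55,308 + 2,629 = 57,937, so u = 2,629/57,937 = 4.54%.
After the first change, unemployed falls and employed rises by 1,221; labor force unchanged → E = 56,529, U = 1,408, labor force = 57,937.
After the second change, unemployed and labor force both fall by 527 → E = 56,529, U = 881, labor force = 57,410.
New unemployment rate = 881 / 57,410 = 1.53%.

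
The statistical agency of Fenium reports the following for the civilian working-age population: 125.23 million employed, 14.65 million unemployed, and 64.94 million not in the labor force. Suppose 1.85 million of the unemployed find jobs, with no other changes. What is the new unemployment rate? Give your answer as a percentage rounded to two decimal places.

Initially, labor force = 125.23 + 14.65 = 139.88 million, so u = 14.65/139.88 = 10.47%.
After the change, unemployed falls and employed rises by 1.85; labor force unchanged → E = 127.08, U = 12.80, labor force = 139.88 million.
New unemployment rate = 12.80 / 139.88 = 9.15%.

New unemployment rate ≈ 9.15%.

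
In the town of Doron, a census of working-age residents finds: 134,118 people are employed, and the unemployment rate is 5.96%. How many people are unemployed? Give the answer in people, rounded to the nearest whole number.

About 8,500 are unemployed.

Let U be the number unemployed. The labor force is E + U, and U/(E+U) = 0.0596.
So U = 0.0596 × 134,118 / (1 − 0.0596) = 7993.43 / 0.9404 ≈ 8,500.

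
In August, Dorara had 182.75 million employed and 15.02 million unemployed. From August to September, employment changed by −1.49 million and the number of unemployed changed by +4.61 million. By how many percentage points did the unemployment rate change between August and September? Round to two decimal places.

August: labor force = 182.75 + 15.02 = 197.77; u = 15.02/197.77 = 7.59%.
September: labor force = 181.26 + 19.63 = 200.89; u = 19.63/200.89 = 9.77%.
Change = 9.77% − 7.59% = +2.18 pp.

The unemployment rate changed by +2.18 percentage points.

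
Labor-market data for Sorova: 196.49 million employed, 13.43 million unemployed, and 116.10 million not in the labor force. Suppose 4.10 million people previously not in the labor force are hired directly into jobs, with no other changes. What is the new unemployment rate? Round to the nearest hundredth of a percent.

New unemployment rate ≈ 6.28%.

Initially, labor force = 196.49 + 13.43 = 209.92 million, so u = 13.43/209.92 = 6.40%.
After the change, employed and labor force both rise by 4.10; unemployed unchanged → E = 200.59, U = 13.43, labor force = 214.02 million.
New unemployment rate = 13.43 / 214.02 = 6.28%.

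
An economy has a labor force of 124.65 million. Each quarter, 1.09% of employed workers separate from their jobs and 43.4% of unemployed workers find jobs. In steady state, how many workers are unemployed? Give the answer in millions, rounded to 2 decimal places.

About 3.05 million are unemployed in steady state.

Steady-state unemployment rate u* = s/(s+f) = 1.09/(1.09+43.4) = 0.024500.
Unemployed = u* × labor force = 0.024500 × 124.65 ≈ 3.05 million.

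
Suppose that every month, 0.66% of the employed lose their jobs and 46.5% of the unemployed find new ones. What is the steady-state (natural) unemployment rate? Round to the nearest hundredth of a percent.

At steady state the flows balance: s·E = f·U, so U/(E+U) = s/(s+f).
u* = 0.66 / (0.66 + 46.5) = 0.66 / 47.16 = 1.40%.

Steady-state unemployment rate ≈ 1.40%.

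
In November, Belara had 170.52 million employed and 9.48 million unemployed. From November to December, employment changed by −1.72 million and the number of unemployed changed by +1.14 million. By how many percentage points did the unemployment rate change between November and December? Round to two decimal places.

The unemployment rate changed by +0.65 percentage points.

November: labor force = 170.52 + 9.48 = 180.00; u = 9.48/180.00 = 5.27%.
December: labor force = 168.80 + 10.62 = 179.42; u = 10.62/179.42 = 5.92%.
Change = 5.92% − 5.27% = +0.65 pp.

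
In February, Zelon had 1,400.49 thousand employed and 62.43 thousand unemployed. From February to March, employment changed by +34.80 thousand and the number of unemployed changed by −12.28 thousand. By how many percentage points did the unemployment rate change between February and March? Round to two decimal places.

February: labor force = 1,400.49 + 62.43 = 1,462.92; u = 62.43/1,462.92 = 4.27%.
March: labor force = 1,435.29 + 50.15 = 1,485.44; u = 50.15/1,485.44 = 3.38%.
Change = 3.38% − 4.27% = −0.89 pp.

The unemployment rate changed by −0.89 percentage points.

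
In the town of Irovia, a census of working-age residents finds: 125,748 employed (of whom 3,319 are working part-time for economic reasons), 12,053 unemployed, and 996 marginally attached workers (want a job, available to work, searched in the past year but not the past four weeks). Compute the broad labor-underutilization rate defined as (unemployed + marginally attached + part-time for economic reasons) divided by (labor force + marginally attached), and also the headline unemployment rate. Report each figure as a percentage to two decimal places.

Labor force = 125,748 + 12,053 = 137,801.
Numerator = 12,053 + 996 + 3,319 = 16,368.
Denominator = 137,801 + 996 = 138,797.
Broad rate = 16,368 / 138,797 = 11.79%.
Headline unemployment rate = 12,053 / 137,801 = 8.75%.

Broad underutilization rate ≈ 11.79%; headline unemployment rate ≈ 8.75%.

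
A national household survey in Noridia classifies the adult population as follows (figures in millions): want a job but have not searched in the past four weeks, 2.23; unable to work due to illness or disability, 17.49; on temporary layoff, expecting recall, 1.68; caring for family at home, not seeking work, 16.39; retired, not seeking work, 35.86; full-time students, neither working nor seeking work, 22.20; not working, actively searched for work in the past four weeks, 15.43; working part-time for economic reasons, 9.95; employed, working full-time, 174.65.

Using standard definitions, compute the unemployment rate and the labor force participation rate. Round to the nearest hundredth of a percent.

Unemployment rate ≈ 8.48%; labor force participation rate ≈ 68.17%.

Employed = 9.95 + 174.65 = 184.60 million (anyone who worked, including part-time for economic reasons, counts as employed).
Unemployed = 1.68 + 15.43 = 17.11 million (jobless and actively searching, or on temporary layoff).
Labor force = 184.60 + 17.11 = 201.71 million.
Not in labor force = 2.23 + 17.49 + 16.39 + 35.86 + 22.20 = 94.17 million (those not working and not actively searching are outside the labor force — including those who want a job but have given up searching).
Civilian working-age population = 201.71 + 94.17 = 295.88 million.
Unemployment rate = 17.11 / 201.71 = 8.48%.
Labor force participation rate = 201.71 / 295.88 = 68.17%.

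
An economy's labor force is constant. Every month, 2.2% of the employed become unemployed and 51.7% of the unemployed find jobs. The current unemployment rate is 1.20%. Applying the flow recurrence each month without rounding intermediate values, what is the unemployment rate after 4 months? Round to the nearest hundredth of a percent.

With a fixed labor force, u_{t+1} = u_t + s·(1−u_t) − f·u_t = u_t·(1−s−f) + s.
Here 1−s−f = 0.461 and s = 0.022.
u_1 = 0.012000 × 0.461 + 0.022 = 0.027532.
u_2 = 0.027532 × 0.461 + 0.022 = 0.034692.
u_3 = 0.034692 × 0.461 + 0.022 = 0.037993.
u_4 = 0.037993 × 0.461 + 0.022 = 0.039515.

Unemployment rate after four months ≈ 3.95%.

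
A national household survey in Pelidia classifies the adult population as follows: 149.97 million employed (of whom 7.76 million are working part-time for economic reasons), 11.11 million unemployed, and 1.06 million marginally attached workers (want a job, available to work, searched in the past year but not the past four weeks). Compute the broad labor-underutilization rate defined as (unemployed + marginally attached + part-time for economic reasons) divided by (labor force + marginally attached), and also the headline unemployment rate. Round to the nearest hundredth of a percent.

Broad underutilization rate ≈ 12.29%; headline unemployment rate ≈ 6.90%.

Labor force = 149.97 + 11.11 = 161.08 million.
Numerator = 11.11 + 1.06 + 7.76 = 19.93 million.
Denominator = 161.08 + 1.06 = 162.14 million.
Broad rate = 19.93 / 162.14 = 12.29%.
Headline unemployment rate = 11.11 / 161.08 = 6.90%.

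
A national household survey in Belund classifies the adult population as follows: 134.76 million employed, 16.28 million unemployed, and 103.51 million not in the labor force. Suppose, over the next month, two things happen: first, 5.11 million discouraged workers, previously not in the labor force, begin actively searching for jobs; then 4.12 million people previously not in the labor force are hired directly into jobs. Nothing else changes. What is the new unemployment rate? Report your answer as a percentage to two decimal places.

Initially, labor force = 134.76 + 16.28 = 151.04 million, so u = 16.28/151.04 = 10.78%.
After the first change, unemployed and labor force both rise by 5.11 → E = 134.76, U = 21.39, labor force = 156.15 million.
After the second change, employed and labor force both rise by 4.12; unemployed unchanged → E = 138.88, U = 21.39, labor force = 160.27 million.
New unemployment rate = 21.39 / 160.27 = 13.35%.

New unemployment rate ≈ 13.35%.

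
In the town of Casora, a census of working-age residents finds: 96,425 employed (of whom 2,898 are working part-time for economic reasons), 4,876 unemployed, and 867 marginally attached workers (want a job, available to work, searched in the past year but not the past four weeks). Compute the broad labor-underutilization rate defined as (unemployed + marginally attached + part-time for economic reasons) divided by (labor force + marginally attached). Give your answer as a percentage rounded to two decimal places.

Broad underutilization rate ≈ 8.46%.

Labor force = 96,425 + 4,876 = 101,301.
Numerator = 4,876 + 867 + 2,898 = 8,641.
Denominator = 101,301 + 867 = 102,168.
Broad rate = 8,641 / 102,168 = 8.46%.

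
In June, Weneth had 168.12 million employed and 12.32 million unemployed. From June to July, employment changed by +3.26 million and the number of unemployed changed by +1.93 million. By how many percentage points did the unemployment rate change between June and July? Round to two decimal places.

The unemployment rate changed by +0.85 percentage points.

June: labor force = 168.12 + 12.32 = 180.44; u = 12.32/180.44 = 6.83%.
July: labor force = 171.38 + 14.25 = 185.63; u = 14.25/185.63 = 7.68%.
Change = 7.68% − 6.83% = +0.85 pp.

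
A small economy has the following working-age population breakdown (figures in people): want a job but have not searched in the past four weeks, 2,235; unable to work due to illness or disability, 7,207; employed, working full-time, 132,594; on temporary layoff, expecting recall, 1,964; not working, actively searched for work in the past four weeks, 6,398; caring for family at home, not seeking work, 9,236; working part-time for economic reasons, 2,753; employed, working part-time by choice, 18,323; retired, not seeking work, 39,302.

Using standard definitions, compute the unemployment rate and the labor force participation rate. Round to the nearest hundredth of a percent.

Unemployment rate ≈ 5.16%; labor force participation rate ≈ 73.65%.

Employed = 132,594 + 2,753 + 18,323 = 153,670 (anyone who worked, including part-time for economic reasons, counts as employed).
Unemployed = 1,964 + 6,398 = 8,362 (jobless and actively searching, or on temporary layoff).
Labor force = 153,670 + 8,362 = 162,032.
Not in labor force = 2,235 + 7,207 + 9,236 + 39,302 = 57,980 (those not working and not actively searching are outside the labor force — including those who want a job but have given up searching).
Civilian working-age population = 162,032 + 57,980 = 220,012.
Unemployment rate = 8,362 / 162,032 = 5.16%.
Labor force participation rate = 162,032 / 220,012 = 73.65%.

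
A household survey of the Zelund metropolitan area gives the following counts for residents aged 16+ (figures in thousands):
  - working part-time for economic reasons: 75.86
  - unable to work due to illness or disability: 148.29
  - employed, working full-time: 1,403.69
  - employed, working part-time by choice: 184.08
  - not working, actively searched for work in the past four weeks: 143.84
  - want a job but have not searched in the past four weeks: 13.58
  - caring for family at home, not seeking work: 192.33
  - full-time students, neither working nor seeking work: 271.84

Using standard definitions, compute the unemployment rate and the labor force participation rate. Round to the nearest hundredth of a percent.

Employed = 75.86 + 1,403.69 + 184.08 = 1,663.63 thousand (anyone who worked, including part-time for economic reasons, counts as employed).
Unemployed = 143.84 thousand.
Labor force = 1,663.63 + 143.84 = 1,807.47 thousand.
Not in labor force = 148.29 + 13.58 + 192.33 + 271.84 = 626.04 thousand (those not working and not actively searching are outside the labor force — including those who want a job but have given up searching).
Civilian working-age population = 1,807.47 + 626.04 = 2,433.51 thousand.
Unemployment rate = 143.84 / 1,807.47 = 7.96%.
Labor force participation rate = 1,807.47 / 2,433.51 = 74.27%.

Unemployment rate ≈ 7.96%; labor force participation rate ≈ 74.27%.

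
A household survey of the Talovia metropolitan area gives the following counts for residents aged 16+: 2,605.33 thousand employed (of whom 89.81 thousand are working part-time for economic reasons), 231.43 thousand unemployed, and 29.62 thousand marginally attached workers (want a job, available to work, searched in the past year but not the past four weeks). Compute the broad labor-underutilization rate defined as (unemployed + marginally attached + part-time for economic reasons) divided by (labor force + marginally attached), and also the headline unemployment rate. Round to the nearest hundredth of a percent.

Labor force = 2,605.33 + 231.43 = 2,836.76 thousand.
Numerator = 231.43 + 29.62 + 89.81 = 350.86 thousand.
Denominator = 2,836.76 + 29.62 = 2,866.38 thousand.
Broad rate = 350.86 / 2,866.38 = 12.24%.
Headline unemployment rate = 231.43 / 2,836.76 = 8.16%.

Broad underutilization rate ≈ 12.24%; headline unemployment rate ≈ 8.16%.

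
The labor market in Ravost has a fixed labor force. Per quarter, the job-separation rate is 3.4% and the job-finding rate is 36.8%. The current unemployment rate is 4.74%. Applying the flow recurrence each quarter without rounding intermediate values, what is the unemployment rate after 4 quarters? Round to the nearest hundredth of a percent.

Unemployment rate after four quarters ≈ 7.98%.

With a fixed labor force, u_{t+1} = u_t + s·(1−u_t) − f·u_t = u_t·(1−s−f) + s.
Here 1−s−f = 0.598 and s = 0.034.
u_1 = 0.047400 × 0.598 + 0.034 = 0.062345.
u_2 = 0.062345 × 0.598 + 0.034 = 0.071282.
u_3 = 0.071282 × 0.598 + 0.034 = 0.076627.
u_4 = 0.076627 × 0.598 + 0.034 = 0.079823.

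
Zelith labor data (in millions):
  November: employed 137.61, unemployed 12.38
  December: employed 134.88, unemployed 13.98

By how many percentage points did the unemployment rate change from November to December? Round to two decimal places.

November: labor force = 137.61 + 12.38 = 149.99; u = 12.38/149.99 = 8.25%.
December: labor force = 134.88 + 13.98 = 148.86; u = 13.98/148.86 = 9.39%.
Change = 9.39% − 8.25% = +1.14 pp.

The unemployment rate changed by +1.14 percentage points.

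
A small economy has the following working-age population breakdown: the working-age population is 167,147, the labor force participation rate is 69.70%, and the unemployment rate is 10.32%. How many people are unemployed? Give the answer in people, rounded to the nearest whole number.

About 12,023 are unemployed.

Labor force = 0.6970 × 167,147 = 116,501.
Unemployed = 0.1032 × 116,501 ≈ 12,023.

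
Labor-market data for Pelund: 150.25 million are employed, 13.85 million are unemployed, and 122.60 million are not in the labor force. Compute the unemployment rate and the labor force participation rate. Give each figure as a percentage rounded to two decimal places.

Unemployment rate ≈ 8.44%; labor force participation rate ≈ 57.24%.

Labor force = employed + unemployed = 150.25 + 13.85 = 164.10 million.
Working-age population = 164.10 + 122.60 = 286.70 million.
Unemployment rate = 13.85 / 164.10 = 8.44%.
Labor force participation rate = 164.10 / 286.70 = 57.24%.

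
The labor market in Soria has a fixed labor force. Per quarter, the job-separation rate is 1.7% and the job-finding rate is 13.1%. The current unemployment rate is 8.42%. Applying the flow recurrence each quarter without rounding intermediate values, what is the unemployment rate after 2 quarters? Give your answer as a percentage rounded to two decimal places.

With a fixed labor force, u_{t+1} = u_t + s·(1−u_t) − f·u_t = u_t·(1−s−f) + s.
Here 1−s−f = 0.852 and s = 0.017.
u_1 = 0.084200 × 0.852 + 0.017 = 0.088738.
u_2 = 0.088738 × 0.852 + 0.017 = 0.092605.

Unemployment rate after two quarters ≈ 9.26%.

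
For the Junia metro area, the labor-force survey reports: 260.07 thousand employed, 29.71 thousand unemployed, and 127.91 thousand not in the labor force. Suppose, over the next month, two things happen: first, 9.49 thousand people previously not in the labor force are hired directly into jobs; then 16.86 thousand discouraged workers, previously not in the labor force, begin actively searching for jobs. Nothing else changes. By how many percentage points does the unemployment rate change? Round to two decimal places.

Initially, labor force = 260.07 + 29.71 = 289.78 thousand, so u = 29.71/289.78 = 10.25%.
After the first change, employed and labor force both rise by 9.49; unemployed unchanged → E = 269.56, U = 29.71, labor force = 299.27 thousand.
After the second change, unemployed and labor force both rise by 16.86 → E = 269.56, U = 46.57, labor force = 316.13 thousand.
New unemployment rate = 46.57 / 316.13 = 14.73%.
Change = 14.73% − 10.25% = +4.48 percentage points.

The unemployment rate changes by +4.48 percentage points.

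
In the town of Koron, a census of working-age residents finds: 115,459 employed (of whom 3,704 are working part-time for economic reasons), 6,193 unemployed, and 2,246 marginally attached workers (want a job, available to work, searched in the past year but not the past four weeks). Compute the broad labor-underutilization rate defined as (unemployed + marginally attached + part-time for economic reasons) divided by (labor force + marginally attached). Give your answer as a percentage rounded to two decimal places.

Broad underutilization rate ≈ 9.80%.

Labor force = 115,459 + 6,193 = 121,652.
Numerator = 6,193 + 2,246 + 3,704 = 12,143.
Denominator = 121,652 + 2,246 = 123,898.
Broad rate = 12,143 / 123,898 = 9.80%.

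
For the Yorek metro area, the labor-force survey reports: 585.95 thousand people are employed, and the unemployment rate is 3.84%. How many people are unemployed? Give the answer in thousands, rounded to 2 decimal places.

Let U be the number unemployed. The labor force is E + U, and U/(E+U) = 0.0384.
So U = 0.0384 × 585.95 / (1 − 0.0384) = 22.5005 / 0.9616 ≈ 23.40 thousand.

About 23.40 thousand are unemployed.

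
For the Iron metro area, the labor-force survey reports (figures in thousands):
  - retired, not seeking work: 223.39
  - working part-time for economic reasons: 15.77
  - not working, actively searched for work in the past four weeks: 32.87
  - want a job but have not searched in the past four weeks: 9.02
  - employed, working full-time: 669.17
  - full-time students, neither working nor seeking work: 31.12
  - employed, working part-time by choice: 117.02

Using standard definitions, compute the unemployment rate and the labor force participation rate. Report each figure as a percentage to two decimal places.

Employed = 15.77 + 669.17 + 117.02 = 801.96 thousand (anyone who worked, including part-time for economic reasons, counts as employed).
Unemployed = 32.87 thousand.
Labor force = 801.96 + 32.87 = 834.83 thousand.
Not in labor force = 223.39 + 9.02 + 31.12 = 263.53 thousand (those not working and not actively searching are outside the labor force — including those who want a job but have given up searching).
Civilian working-age population = 834.83 + 263.53 = 1,098.36 thousand.
Unemployment rate = 32.87 / 834.83 = 3.94%.
Labor force participation rate = 834.83 / 1,098.36 = 76.01%.

Unemployment rate ≈ 3.94%; labor force participation rate ≈ 76.01%.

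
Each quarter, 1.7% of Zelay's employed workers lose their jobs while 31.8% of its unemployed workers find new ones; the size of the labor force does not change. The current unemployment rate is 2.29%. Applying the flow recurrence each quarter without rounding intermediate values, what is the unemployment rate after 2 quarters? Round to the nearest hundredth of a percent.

With a fixed labor force, u_{t+1} = u_t + s·(1−u_t) − f·u_t = u_t·(1−s−f) + s.
Here 1−s−f = 0.665 and s = 0.017.
u_1 = 0.022900 × 0.665 + 0.017 = 0.032229.
u_2 = 0.032229 × 0.665 + 0.017 = 0.038432.

Unemployment rate after two quarters ≈ 3.84%.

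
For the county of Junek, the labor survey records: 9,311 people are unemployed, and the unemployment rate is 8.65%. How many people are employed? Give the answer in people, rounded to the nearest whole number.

Labor force = U / u = 9,311 / 0.0865 ≈ 107,642.
Employed = labor force − unemployed = 107,642 − 9,311 = 98,331.

About 98,331 are employed.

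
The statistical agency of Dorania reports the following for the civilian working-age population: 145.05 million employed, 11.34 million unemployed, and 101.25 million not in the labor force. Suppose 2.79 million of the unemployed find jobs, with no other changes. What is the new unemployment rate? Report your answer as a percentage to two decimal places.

New unemployment rate ≈ 5.47%.

Initially, labor force = 145.05 + 11.34 = 156.39 million, so u = 11.34/156.39 = 7.25%.
After the change, unemployed falls and employed rises by 2.79; labor force unchanged → E = 147.84, U = 8.55, labor force = 156.39 million.
New unemployment rate = 8.55 / 156.39 = 5.47%.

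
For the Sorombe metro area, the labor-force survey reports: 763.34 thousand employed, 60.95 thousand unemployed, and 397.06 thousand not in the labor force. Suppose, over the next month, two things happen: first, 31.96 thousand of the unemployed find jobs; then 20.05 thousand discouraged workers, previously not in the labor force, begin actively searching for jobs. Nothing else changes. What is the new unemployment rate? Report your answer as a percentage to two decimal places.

Initially, labor force = 763.34 + 60.95 = 824.29 thousand, so u = 60.95/824.29 = 7.39%.
After the first change, unemployed falls and employed rises by 31.96; labor force unchanged → E = 795.30, U = 28.99, labor force = 824.29 thousand.
After the second change, unemployed and labor force both rise by 20.05 → E = 795.30, U = 49.04, labor force = 844.34 thousand.
New unemployment rate = 49.04 / 844.34 = 5.81%.

New unemployment rate ≈ 5.81%.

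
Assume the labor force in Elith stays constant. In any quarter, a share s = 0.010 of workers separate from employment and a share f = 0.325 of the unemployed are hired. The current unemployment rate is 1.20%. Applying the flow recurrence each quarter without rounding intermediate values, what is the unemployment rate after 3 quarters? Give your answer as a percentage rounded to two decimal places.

With a fixed labor force, u_{t+1} = u_t + s·(1−u_t) − f·u_t = u_t·(1−s−f) + s.
Here 1−s−f = 0.665 and s = 0.010.
u_1 = 0.012000 × 0.665 + 0.010 = 0.017980.
u_2 = 0.017980 × 0.665 + 0.010 = 0.021957.
u_3 = 0.021957 × 0.665 + 0.010 = 0.024601.

Unemployment rate after three quarters ≈ 2.46%.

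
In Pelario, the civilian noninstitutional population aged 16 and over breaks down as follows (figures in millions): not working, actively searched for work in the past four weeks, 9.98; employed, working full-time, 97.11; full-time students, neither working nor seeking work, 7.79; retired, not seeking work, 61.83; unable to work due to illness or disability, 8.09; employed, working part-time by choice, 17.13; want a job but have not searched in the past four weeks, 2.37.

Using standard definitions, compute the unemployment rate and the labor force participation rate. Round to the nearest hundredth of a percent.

Employed = 97.11 + 17.13 = 114.24 million.
Unemployed = 9.98 million.
Labor force = 114.24 + 9.98 = 124.22 million.
Not in labor force = 7.79 + 61.83 + 8.09 + 2.37 = 80.08 million (those not working and not actively searching are outside the labor force — including those who want a job but have given up searching).
Civilian working-age population = 124.22 + 80.08 = 204.30 million.
Unemployment rate = 9.98 / 124.22 = 8.03%.
Labor force participation rate = 124.22 / 204.30 = 60.80%.

Unemployment rate ≈ 8.03%; labor force participation rate ≈ 60.80%.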